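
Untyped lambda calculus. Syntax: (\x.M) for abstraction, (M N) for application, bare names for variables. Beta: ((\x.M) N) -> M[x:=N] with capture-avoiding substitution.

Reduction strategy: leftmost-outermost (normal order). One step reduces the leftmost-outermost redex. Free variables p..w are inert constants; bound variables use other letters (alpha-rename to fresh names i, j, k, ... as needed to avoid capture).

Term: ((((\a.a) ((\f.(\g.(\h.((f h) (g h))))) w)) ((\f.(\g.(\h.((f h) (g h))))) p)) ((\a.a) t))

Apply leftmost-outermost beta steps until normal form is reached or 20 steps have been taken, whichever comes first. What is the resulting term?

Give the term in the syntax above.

Step 0: ((((\a.a) ((\f.(\g.(\h.((f h) (g h))))) w)) ((\f.(\g.(\h.((f h) (g h))))) p)) ((\a.a) t))
Step 1: ((((\f.(\g.(\h.((f h) (g h))))) w) ((\f.(\g.(\h.((f h) (g h))))) p)) ((\a.a) t))
Step 2: (((\g.(\h.((w h) (g h)))) ((\f.(\g.(\h.((f h) (g h))))) p)) ((\a.a) t))
Step 3: ((\h.((w h) (((\f.(\g.(\h.((f h) (g h))))) p) h))) ((\a.a) t))
Step 4: ((w ((\a.a) t)) (((\f.(\g.(\h.((f h) (g h))))) p) ((\a.a) t)))
Step 5: ((w t) (((\f.(\g.(\h.((f h) (g h))))) p) ((\a.a) t)))
Step 6: ((w t) ((\g.(\h.((p h) (g h)))) ((\a.a) t)))
Step 7: ((w t) (\h.((p h) (((\a.a) t) h))))
Step 8: ((w t) (\h.((p h) (t h))))

Answer: ((w t) (\h.((p h) (t h))))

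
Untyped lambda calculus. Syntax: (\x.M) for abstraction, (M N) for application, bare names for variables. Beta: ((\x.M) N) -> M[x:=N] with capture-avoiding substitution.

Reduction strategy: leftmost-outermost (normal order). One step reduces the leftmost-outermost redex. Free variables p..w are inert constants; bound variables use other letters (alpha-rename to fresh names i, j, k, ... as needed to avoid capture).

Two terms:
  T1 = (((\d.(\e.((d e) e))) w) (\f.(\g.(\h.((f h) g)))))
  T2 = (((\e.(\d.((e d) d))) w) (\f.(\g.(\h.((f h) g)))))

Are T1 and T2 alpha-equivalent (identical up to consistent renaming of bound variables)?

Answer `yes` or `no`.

Term 1: (((\d.(\e.((d e) e))) w) (\f.(\g.(\h.((f h) g)))))
Term 2: (((\e.(\d.((e d) d))) w) (\f.(\g.(\h.((f h) g)))))
Alpha-equivalence: compare structure up to binder renaming.
Result: True

Answer: yes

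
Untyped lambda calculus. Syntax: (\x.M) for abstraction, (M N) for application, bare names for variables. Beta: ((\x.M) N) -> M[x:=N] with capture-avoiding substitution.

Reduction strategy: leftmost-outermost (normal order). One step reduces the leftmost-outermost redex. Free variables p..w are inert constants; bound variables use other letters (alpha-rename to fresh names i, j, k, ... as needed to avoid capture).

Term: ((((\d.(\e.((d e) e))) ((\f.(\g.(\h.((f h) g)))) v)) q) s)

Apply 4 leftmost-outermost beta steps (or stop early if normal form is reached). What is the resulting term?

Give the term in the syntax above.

Step 0: ((((\d.(\e.((d e) e))) ((\f.(\g.(\h.((f h) g)))) v)) q) s)
Step 1: (((\e.((((\f.(\g.(\h.((f h) g)))) v) e) e)) q) s)
Step 2: (((((\f.(\g.(\h.((f h) g)))) v) q) q) s)
Step 3: ((((\g.(\h.((v h) g))) q) q) s)
Step 4: (((\h.((v h) q)) q) s)

Answer: (((\h.((v h) q)) q) s)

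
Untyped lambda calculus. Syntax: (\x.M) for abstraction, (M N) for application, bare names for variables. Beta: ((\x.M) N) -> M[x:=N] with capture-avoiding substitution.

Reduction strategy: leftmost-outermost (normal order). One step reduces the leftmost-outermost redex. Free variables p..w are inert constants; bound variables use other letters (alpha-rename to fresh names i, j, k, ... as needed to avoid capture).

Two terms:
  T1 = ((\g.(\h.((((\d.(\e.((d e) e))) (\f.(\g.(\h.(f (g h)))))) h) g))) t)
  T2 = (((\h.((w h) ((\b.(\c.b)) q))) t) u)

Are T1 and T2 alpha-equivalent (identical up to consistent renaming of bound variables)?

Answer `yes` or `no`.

Term 1: ((\g.(\h.((((\d.(\e.((d e) e))) (\f.(\g.(\h.(f (g h)))))) h) g))) t)
Term 2: (((\h.((w h) ((\b.(\c.b)) q))) t) u)
Alpha-equivalence: compare structure up to binder renaming.
Result: False

Answer: no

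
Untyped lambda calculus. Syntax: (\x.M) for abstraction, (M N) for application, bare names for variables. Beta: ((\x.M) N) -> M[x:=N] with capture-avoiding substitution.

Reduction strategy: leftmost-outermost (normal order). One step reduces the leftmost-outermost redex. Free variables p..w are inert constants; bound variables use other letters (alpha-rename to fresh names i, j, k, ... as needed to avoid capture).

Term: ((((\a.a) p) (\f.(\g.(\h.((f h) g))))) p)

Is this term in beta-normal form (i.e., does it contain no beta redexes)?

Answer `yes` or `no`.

Term: ((((\a.a) p) (\f.(\g.(\h.((f h) g))))) p)
Found 1 beta redex(es).

Answer: no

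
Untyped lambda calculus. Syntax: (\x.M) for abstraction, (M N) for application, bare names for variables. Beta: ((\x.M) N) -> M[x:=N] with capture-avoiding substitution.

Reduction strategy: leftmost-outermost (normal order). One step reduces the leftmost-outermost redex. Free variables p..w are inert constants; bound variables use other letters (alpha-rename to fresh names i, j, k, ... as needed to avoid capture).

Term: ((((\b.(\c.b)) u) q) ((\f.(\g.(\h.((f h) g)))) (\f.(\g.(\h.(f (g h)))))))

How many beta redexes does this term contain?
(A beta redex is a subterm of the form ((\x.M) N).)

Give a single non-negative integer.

Term: ((((\b.(\c.b)) u) q) ((\f.(\g.(\h.((f h) g)))) (\f.(\g.(\h.(f (g h)))))))
  Redex: ((\b.(\c.b)) u)
  Redex: ((\f.(\g.(\h.((f h) g)))) (\f.(\g.(\h.(f (g h))))))
Total redexes: 2

Answer: 2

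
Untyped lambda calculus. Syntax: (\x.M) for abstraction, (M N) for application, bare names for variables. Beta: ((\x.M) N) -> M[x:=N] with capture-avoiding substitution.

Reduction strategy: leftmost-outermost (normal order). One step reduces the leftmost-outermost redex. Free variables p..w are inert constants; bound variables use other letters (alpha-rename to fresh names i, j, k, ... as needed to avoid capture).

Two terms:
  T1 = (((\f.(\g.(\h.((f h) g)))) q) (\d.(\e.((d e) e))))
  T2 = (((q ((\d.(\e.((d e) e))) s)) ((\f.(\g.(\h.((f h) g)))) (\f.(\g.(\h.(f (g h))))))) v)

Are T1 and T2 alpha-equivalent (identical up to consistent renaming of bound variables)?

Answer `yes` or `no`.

Answer: no

Derivation:
Term 1: (((\f.(\g.(\h.((f h) g)))) q) (\d.(\e.((d e) e))))
Term 2: (((q ((\d.(\e.((d e) e))) s)) ((\f.(\g.(\h.((f h) g)))) (\f.(\g.(\h.(f (g h))))))) v)
Alpha-equivalence: compare structure up to binder renaming.
Result: False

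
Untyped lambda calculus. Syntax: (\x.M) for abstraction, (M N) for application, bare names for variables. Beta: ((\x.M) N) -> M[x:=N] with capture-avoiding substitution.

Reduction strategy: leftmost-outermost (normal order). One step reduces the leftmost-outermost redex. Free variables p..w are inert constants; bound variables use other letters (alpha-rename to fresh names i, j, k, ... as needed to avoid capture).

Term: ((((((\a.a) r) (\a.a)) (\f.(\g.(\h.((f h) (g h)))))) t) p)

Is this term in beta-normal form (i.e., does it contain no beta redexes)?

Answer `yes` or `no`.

Answer: no

Derivation:
Term: ((((((\a.a) r) (\a.a)) (\f.(\g.(\h.((f h) (g h)))))) t) p)
Found 1 beta redex(es).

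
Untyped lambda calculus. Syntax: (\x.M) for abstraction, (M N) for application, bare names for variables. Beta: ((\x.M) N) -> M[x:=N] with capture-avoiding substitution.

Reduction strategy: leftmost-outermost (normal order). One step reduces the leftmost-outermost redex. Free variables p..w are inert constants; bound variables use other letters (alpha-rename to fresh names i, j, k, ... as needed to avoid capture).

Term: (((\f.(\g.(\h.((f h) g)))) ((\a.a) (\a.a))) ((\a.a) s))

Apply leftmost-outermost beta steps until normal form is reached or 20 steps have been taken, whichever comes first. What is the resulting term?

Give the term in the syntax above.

Step 0: (((\f.(\g.(\h.((f h) g)))) ((\a.a) (\a.a))) ((\a.a) s))
Step 1: ((\g.(\h.((((\a.a) (\a.a)) h) g))) ((\a.a) s))
Step 2: (\h.((((\a.a) (\a.a)) h) ((\a.a) s)))
Step 3: (\h.(((\a.a) h) ((\a.a) s)))
Step 4: (\h.(h ((\a.a) s)))
Step 5: (\h.(h s))

Answer: (\h.(h s))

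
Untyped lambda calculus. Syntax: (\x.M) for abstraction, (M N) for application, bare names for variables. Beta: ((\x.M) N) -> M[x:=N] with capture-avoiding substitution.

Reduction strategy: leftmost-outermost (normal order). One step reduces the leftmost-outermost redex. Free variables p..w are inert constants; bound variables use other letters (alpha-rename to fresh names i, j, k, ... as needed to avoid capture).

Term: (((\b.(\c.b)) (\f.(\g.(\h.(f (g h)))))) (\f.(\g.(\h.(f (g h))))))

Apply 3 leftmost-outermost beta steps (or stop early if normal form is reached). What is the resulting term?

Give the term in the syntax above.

Answer: (\f.(\g.(\h.(f (g h)))))

Derivation:
Step 0: (((\b.(\c.b)) (\f.(\g.(\h.(f (g h)))))) (\f.(\g.(\h.(f (g h))))))
Step 1: ((\c.(\f.(\g.(\h.(f (g h)))))) (\f.(\g.(\h.(f (g h))))))
Step 2: (\f.(\g.(\h.(f (g h)))))
Step 3: (normal form reached)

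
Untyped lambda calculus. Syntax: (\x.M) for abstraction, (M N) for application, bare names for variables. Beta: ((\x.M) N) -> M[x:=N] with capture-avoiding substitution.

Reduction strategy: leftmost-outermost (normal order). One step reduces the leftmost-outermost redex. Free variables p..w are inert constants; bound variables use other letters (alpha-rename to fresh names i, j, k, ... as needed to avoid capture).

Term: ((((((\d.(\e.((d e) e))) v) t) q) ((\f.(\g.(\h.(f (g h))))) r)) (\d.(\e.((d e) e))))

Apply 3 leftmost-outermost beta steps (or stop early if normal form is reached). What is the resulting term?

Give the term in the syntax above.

Answer: (((((v t) t) q) (\g.(\h.(r (g h))))) (\d.(\e.((d e) e))))

Derivation:
Step 0: ((((((\d.(\e.((d e) e))) v) t) q) ((\f.(\g.(\h.(f (g h))))) r)) (\d.(\e.((d e) e))))
Step 1: (((((\e.((v e) e)) t) q) ((\f.(\g.(\h.(f (g h))))) r)) (\d.(\e.((d e) e))))
Step 2: (((((v t) t) q) ((\f.(\g.(\h.(f (g h))))) r)) (\d.(\e.((d e) e))))
Step 3: (((((v t) t) q) (\g.(\h.(r (g h))))) (\d.(\e.((d e) e))))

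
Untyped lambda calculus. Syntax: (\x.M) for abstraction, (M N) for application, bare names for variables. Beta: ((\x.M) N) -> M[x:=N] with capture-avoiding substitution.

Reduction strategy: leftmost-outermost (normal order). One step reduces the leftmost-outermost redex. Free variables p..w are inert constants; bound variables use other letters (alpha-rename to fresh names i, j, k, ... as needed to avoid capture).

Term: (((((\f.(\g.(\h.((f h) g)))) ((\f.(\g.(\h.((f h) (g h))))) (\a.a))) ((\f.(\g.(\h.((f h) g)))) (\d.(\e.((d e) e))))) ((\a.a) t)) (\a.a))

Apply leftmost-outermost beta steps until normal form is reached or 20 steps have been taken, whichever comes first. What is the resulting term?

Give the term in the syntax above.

Answer: ((t (\g.(\h.((h g) g)))) (t (\g.(\h.((\e.((h e) e)) g)))))

Derivation:
Step 0: (((((\f.(\g.(\h.((f h) g)))) ((\f.(\g.(\h.((f h) (g h))))) (\a.a))) ((\f.(\g.(\h.((f h) g)))) (\d.(\e.((d e) e))))) ((\a.a) t)) (\a.a))
Step 1: ((((\g.(\h.((((\f.(\g.(\h.((f h) (g h))))) (\a.a)) h) g))) ((\f.(\g.(\h.((f h) g)))) (\d.(\e.((d e) e))))) ((\a.a) t)) (\a.a))
Step 2: (((\h.((((\f.(\g.(\h.((f h) (g h))))) (\a.a)) h) ((\f.(\g.(\h.((f h) g)))) (\d.(\e.((d e) e)))))) ((\a.a) t)) (\a.a))
Step 3: (((((\f.(\g.(\h.((f h) (g h))))) (\a.a)) ((\a.a) t)) ((\f.(\g.(\h.((f h) g)))) (\d.(\e.((d e) e))))) (\a.a))
Step 4: ((((\g.(\h.(((\a.a) h) (g h)))) ((\a.a) t)) ((\f.(\g.(\h.((f h) g)))) (\d.(\e.((d e) e))))) (\a.a))
Step 5: (((\h.(((\a.a) h) (((\a.a) t) h))) ((\f.(\g.(\h.((f h) g)))) (\d.(\e.((d e) e))))) (\a.a))
Step 6: ((((\a.a) ((\f.(\g.(\h.((f h) g)))) (\d.(\e.((d e) e))))) (((\a.a) t) ((\f.(\g.(\h.((f h) g)))) (\d.(\e.((d e) e)))))) (\a.a))
Step 7: ((((\f.(\g.(\h.((f h) g)))) (\d.(\e.((d e) e)))) (((\a.a) t) ((\f.(\g.(\h.((f h) g)))) (\d.(\e.((d e) e)))))) (\a.a))
Step 8: (((\g.(\h.(((\d.(\e.((d e) e))) h) g))) (((\a.a) t) ((\f.(\g.(\h.((f h) g)))) (\d.(\e.((d e) e)))))) (\a.a))
Step 9: ((\h.(((\d.(\e.((d e) e))) h) (((\a.a) t) ((\f.(\g.(\h.((f h) g)))) (\d.(\e.((d e) e))))))) (\a.a))
Step 10: (((\d.(\e.((d e) e))) (\a.a)) (((\a.a) t) ((\f.(\g.(\h.((f h) g)))) (\d.(\e.((d e) e))))))
Step 11: ((\e.(((\a.a) e) e)) (((\a.a) t) ((\f.(\g.(\h.((f h) g)))) (\d.(\e.((d e) e))))))
Step 12: (((\a.a) (((\a.a) t) ((\f.(\g.(\h.((f h) g)))) (\d.(\e.((d e) e)))))) (((\a.a) t) ((\f.(\g.(\h.((f h) g)))) (\d.(\e.((d e) e))))))
Step 13: ((((\a.a) t) ((\f.(\g.(\h.((f h) g)))) (\d.(\e.((d e) e))))) (((\a.a) t) ((\f.(\g.(\h.((f h) g)))) (\d.(\e.((d e) e))))))
Step 14: ((t ((\f.(\g.(\h.((f h) g)))) (\d.(\e.((d e) e))))) (((\a.a) t) ((\f.(\g.(\h.((f h) g)))) (\d.(\e.((d e) e))))))
Step 15: ((t (\g.(\h.(((\d.(\e.((d e) e))) h) g)))) (((\a.a) t) ((\f.(\g.(\h.((f h) g)))) (\d.(\e.((d e) e))))))
Step 16: ((t (\g.(\h.((\e.((h e) e)) g)))) (((\a.a) t) ((\f.(\g.(\h.((f h) g)))) (\d.(\e.((d e) e))))))
Step 17: ((t (\g.(\h.((h g) g)))) (((\a.a) t) ((\f.(\g.(\h.((f h) g)))) (\d.(\e.((d e) e))))))
Step 18: ((t (\g.(\h.((h g) g)))) (t ((\f.(\g.(\h.((f h) g)))) (\d.(\e.((d e) e))))))
Step 19: ((t (\g.(\h.((h g) g)))) (t (\g.(\h.(((\d.(\e.((d e) e))) h) g)))))
Step 20: ((t (\g.(\h.((h g) g)))) (t (\g.(\h.((\e.((h e) e)) g)))))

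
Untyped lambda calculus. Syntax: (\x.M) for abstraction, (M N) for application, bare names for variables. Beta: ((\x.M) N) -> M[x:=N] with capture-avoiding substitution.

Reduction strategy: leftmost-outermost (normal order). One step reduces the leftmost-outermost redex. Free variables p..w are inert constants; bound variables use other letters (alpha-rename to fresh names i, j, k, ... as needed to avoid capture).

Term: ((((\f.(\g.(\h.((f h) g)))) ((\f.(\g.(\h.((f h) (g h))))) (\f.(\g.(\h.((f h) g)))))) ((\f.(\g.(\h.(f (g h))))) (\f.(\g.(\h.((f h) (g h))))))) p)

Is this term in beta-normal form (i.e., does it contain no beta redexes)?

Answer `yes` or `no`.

Answer: no

Derivation:
Term: ((((\f.(\g.(\h.((f h) g)))) ((\f.(\g.(\h.((f h) (g h))))) (\f.(\g.(\h.((f h) g)))))) ((\f.(\g.(\h.(f (g h))))) (\f.(\g.(\h.((f h) (g h))))))) p)
Found 3 beta redex(es).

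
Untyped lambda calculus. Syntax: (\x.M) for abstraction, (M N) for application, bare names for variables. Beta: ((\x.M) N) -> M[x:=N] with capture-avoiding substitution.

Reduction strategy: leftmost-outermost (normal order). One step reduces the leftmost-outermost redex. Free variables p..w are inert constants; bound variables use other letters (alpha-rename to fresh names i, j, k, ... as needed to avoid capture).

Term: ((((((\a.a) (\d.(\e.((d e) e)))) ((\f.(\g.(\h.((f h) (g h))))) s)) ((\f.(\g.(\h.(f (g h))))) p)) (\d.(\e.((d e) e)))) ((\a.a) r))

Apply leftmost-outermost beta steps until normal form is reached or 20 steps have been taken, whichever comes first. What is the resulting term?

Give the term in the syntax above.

Step 0: ((((((\a.a) (\d.(\e.((d e) e)))) ((\f.(\g.(\h.((f h) (g h))))) s)) ((\f.(\g.(\h.(f (g h))))) p)) (\d.(\e.((d e) e)))) ((\a.a) r))
Step 1: (((((\d.(\e.((d e) e))) ((\f.(\g.(\h.((f h) (g h))))) s)) ((\f.(\g.(\h.(f (g h))))) p)) (\d.(\e.((d e) e)))) ((\a.a) r))
Step 2: ((((\e.((((\f.(\g.(\h.((f h) (g h))))) s) e) e)) ((\f.(\g.(\h.(f (g h))))) p)) (\d.(\e.((d e) e)))) ((\a.a) r))
Step 3: ((((((\f.(\g.(\h.((f h) (g h))))) s) ((\f.(\g.(\h.(f (g h))))) p)) ((\f.(\g.(\h.(f (g h))))) p)) (\d.(\e.((d e) e)))) ((\a.a) r))
Step 4: (((((\g.(\h.((s h) (g h)))) ((\f.(\g.(\h.(f (g h))))) p)) ((\f.(\g.(\h.(f (g h))))) p)) (\d.(\e.((d e) e)))) ((\a.a) r))
Step 5: ((((\h.((s h) (((\f.(\g.(\h.(f (g h))))) p) h))) ((\f.(\g.(\h.(f (g h))))) p)) (\d.(\e.((d e) e)))) ((\a.a) r))
Step 6: ((((s ((\f.(\g.(\h.(f (g h))))) p)) (((\f.(\g.(\h.(f (g h))))) p) ((\f.(\g.(\h.(f (g h))))) p))) (\d.(\e.((d e) e)))) ((\a.a) r))
Step 7: ((((s (\g.(\h.(p (g h))))) (((\f.(\g.(\h.(f (g h))))) p) ((\f.(\g.(\h.(f (g h))))) p))) (\d.(\e.((d e) e)))) ((\a.a) r))
Step 8: ((((s (\g.(\h.(p (g h))))) ((\g.(\h.(p (g h)))) ((\f.(\g.(\h.(f (g h))))) p))) (\d.(\e.((d e) e)))) ((\a.a) r))
Step 9: ((((s (\g.(\h.(p (g h))))) (\h.(p (((\f.(\g.(\h.(f (g h))))) p) h)))) (\d.(\e.((d e) e)))) ((\a.a) r))
Step 10: ((((s (\g.(\h.(p (g h))))) (\h.(p ((\g.(\h.(p (g h)))) h)))) (\d.(\e.((d e) e)))) ((\a.a) r))
Step 11: ((((s (\g.(\h.(p (g h))))) (\h.(p (\i.(p (h i)))))) (\d.(\e.((d e) e)))) ((\a.a) r))
Step 12: ((((s (\g.(\h.(p (g h))))) (\h.(p (\i.(p (h i)))))) (\d.(\e.((d e) e)))) r)

Answer: ((((s (\g.(\h.(p (g h))))) (\h.(p (\i.(p (h i)))))) (\d.(\e.((d e) e)))) r)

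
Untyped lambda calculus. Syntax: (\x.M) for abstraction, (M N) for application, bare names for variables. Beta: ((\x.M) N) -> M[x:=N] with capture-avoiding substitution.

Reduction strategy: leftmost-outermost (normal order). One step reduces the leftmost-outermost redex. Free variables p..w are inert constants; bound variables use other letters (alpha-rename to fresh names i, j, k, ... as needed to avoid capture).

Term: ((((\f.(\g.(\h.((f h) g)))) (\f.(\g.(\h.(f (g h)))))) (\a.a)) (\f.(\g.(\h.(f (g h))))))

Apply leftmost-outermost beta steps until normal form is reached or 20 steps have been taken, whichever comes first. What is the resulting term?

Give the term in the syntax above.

Answer: (\h.(\g.(\i.(h (g i)))))

Derivation:
Step 0: ((((\f.(\g.(\h.((f h) g)))) (\f.(\g.(\h.(f (g h)))))) (\a.a)) (\f.(\g.(\h.(f (g h))))))
Step 1: (((\g.(\h.(((\f.(\g.(\h.(f (g h))))) h) g))) (\a.a)) (\f.(\g.(\h.(f (g h))))))
Step 2: ((\h.(((\f.(\g.(\h.(f (g h))))) h) (\a.a))) (\f.(\g.(\h.(f (g h))))))
Step 3: (((\f.(\g.(\h.(f (g h))))) (\f.(\g.(\h.(f (g h)))))) (\a.a))
Step 4: ((\g.(\h.((\f.(\g.(\h.(f (g h))))) (g h)))) (\a.a))
Step 5: (\h.((\f.(\g.(\h.(f (g h))))) ((\a.a) h)))
Step 6: (\h.(\g.(\i.(((\a.a) h) (g i)))))
Step 7: (\h.(\g.(\i.(h (g i)))))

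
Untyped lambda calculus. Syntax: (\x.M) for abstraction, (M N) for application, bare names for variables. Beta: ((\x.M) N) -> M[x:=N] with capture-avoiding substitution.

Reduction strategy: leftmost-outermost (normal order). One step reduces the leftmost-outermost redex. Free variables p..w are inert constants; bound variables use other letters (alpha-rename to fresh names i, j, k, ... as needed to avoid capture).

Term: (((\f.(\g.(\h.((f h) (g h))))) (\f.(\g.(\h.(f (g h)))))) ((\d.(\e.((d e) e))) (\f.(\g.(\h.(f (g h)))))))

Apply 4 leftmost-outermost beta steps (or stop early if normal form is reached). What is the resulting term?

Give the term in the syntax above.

Answer: (\h.(\i.(h ((((\d.(\e.((d e) e))) (\f.(\g.(\h.(f (g h)))))) h) i))))

Derivation:
Step 0: (((\f.(\g.(\h.((f h) (g h))))) (\f.(\g.(\h.(f (g h)))))) ((\d.(\e.((d e) e))) (\f.(\g.(\h.(f (g h)))))))
Step 1: ((\g.(\h.(((\f.(\g.(\h.(f (g h))))) h) (g h)))) ((\d.(\e.((d e) e))) (\f.(\g.(\h.(f (g h)))))))
Step 2: (\h.(((\f.(\g.(\h.(f (g h))))) h) (((\d.(\e.((d e) e))) (\f.(\g.(\h.(f (g h)))))) h)))
Step 3: (\h.((\g.(\i.(h (g i)))) (((\d.(\e.((d e) e))) (\f.(\g.(\h.(f (g h)))))) h)))
Step 4: (\h.(\i.(h ((((\d.(\e.((d e) e))) (\f.(\g.(\h.(f (g h)))))) h) i))))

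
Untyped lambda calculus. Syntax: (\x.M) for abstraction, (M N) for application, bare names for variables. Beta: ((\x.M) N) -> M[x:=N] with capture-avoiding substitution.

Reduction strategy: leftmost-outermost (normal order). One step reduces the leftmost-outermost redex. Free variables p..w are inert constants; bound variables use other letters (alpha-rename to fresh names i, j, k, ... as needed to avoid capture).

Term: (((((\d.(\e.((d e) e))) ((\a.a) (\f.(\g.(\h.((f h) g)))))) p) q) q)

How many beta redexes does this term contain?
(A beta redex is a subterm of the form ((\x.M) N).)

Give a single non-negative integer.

Term: (((((\d.(\e.((d e) e))) ((\a.a) (\f.(\g.(\h.((f h) g)))))) p) q) q)
  Redex: ((\d.(\e.((d e) e))) ((\a.a) (\f.(\g.(\h.((f h) g))))))
  Redex: ((\a.a) (\f.(\g.(\h.((f h) g)))))
Total redexes: 2

Answer: 2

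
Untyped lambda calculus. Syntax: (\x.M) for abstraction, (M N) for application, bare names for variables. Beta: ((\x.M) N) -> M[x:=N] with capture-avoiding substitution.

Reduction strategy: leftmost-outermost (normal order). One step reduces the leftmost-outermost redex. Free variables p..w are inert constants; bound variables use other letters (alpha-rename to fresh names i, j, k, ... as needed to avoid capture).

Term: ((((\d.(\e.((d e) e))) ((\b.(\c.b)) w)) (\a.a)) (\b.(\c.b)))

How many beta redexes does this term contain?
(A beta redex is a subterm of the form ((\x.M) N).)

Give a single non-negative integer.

Term: ((((\d.(\e.((d e) e))) ((\b.(\c.b)) w)) (\a.a)) (\b.(\c.b)))
  Redex: ((\d.(\e.((d e) e))) ((\b.(\c.b)) w))
  Redex: ((\b.(\c.b)) w)
Total redexes: 2

Answer: 2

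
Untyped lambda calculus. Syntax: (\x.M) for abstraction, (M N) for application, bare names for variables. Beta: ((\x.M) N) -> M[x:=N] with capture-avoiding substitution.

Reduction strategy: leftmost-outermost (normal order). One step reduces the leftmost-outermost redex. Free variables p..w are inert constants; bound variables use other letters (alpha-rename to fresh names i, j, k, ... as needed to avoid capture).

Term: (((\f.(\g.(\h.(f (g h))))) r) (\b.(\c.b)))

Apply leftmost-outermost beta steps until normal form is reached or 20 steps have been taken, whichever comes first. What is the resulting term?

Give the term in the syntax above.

Answer: (\h.(r (\c.h)))

Derivation:
Step 0: (((\f.(\g.(\h.(f (g h))))) r) (\b.(\c.b)))
Step 1: ((\g.(\h.(r (g h)))) (\b.(\c.b)))
Step 2: (\h.(r ((\b.(\c.b)) h)))
Step 3: (\h.(r (\c.h)))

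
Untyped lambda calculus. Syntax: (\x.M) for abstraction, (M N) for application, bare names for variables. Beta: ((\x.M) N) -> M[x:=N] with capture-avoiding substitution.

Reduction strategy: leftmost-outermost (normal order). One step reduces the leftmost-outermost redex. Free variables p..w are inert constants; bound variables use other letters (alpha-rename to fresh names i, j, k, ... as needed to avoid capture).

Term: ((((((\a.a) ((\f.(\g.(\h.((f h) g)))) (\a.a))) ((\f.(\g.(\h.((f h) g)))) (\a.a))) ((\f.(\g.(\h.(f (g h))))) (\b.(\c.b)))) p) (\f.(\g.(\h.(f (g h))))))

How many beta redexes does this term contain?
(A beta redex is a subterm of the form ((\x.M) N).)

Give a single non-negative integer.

Term: ((((((\a.a) ((\f.(\g.(\h.((f h) g)))) (\a.a))) ((\f.(\g.(\h.((f h) g)))) (\a.a))) ((\f.(\g.(\h.(f (g h))))) (\b.(\c.b)))) p) (\f.(\g.(\h.(f (g h))))))
  Redex: ((\a.a) ((\f.(\g.(\h.((f h) g)))) (\a.a)))
  Redex: ((\f.(\g.(\h.((f h) g)))) (\a.a))
  Redex: ((\f.(\g.(\h.((f h) g)))) (\a.a))
  Redex: ((\f.(\g.(\h.(f (g h))))) (\b.(\c.b)))
Total redexes: 4

Answer: 4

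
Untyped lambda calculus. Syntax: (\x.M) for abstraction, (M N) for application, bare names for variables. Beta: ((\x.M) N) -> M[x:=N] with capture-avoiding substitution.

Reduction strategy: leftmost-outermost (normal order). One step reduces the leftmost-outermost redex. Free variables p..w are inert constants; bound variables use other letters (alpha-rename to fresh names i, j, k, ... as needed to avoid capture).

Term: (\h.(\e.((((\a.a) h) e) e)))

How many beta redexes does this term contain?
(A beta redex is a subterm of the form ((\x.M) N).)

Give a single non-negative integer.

Term: (\h.(\e.((((\a.a) h) e) e)))
  Redex: ((\a.a) h)
Total redexes: 1

Answer: 1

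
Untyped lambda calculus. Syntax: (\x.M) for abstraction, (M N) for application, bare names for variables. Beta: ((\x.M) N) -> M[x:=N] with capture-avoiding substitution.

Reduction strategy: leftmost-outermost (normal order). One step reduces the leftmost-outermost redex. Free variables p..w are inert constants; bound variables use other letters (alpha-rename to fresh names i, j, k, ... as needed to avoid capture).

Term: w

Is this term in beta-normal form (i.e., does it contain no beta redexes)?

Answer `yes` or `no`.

Answer: yes

Derivation:
Term: w
No beta redexes found.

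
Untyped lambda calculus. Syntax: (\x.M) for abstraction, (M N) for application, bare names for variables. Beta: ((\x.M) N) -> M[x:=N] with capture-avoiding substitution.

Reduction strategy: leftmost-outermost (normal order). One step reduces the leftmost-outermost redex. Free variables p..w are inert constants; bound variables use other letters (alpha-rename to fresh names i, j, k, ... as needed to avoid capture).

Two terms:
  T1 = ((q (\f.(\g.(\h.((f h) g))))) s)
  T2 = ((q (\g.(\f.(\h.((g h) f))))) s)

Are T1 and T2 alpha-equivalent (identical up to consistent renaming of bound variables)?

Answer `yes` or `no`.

Answer: yes

Derivation:
Term 1: ((q (\f.(\g.(\h.((f h) g))))) s)
Term 2: ((q (\g.(\f.(\h.((g h) f))))) s)
Alpha-equivalence: compare structure up to binder renaming.
Result: True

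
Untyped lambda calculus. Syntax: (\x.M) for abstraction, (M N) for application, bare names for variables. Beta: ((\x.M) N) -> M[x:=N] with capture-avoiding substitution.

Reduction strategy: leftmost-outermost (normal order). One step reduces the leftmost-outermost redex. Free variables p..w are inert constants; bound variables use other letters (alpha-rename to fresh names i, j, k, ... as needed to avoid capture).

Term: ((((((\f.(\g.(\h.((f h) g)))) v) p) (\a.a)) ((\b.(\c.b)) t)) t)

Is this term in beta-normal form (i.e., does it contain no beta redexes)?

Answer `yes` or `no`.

Term: ((((((\f.(\g.(\h.((f h) g)))) v) p) (\a.a)) ((\b.(\c.b)) t)) t)
Found 2 beta redex(es).

Answer: no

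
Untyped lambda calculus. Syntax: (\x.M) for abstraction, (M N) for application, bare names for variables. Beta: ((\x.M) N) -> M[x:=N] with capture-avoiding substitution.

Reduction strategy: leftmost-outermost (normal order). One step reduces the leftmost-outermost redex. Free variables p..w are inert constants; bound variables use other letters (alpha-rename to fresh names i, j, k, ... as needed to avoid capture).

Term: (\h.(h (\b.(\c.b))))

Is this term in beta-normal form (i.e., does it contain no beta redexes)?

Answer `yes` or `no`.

Answer: yes

Derivation:
Term: (\h.(h (\b.(\c.b))))
No beta redexes found.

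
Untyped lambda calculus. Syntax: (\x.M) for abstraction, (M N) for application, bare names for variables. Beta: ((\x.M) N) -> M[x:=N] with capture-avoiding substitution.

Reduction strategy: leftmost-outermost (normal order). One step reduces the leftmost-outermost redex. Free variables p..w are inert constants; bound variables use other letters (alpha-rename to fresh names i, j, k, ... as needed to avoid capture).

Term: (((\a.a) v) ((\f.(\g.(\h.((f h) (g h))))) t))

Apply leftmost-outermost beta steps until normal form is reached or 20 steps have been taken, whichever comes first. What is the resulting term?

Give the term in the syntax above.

Answer: (v (\g.(\h.((t h) (g h)))))

Derivation:
Step 0: (((\a.a) v) ((\f.(\g.(\h.((f h) (g h))))) t))
Step 1: (v ((\f.(\g.(\h.((f h) (g h))))) t))
Step 2: (v (\g.(\h.((t h) (g h)))))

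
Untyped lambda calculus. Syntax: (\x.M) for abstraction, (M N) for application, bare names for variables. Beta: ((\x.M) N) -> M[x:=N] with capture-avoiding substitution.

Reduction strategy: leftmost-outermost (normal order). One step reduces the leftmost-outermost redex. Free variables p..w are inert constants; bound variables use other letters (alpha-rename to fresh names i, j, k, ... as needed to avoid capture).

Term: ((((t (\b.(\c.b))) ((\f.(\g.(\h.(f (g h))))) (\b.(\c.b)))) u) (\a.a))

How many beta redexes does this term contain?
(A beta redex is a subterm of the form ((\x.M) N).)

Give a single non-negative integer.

Answer: 1

Derivation:
Term: ((((t (\b.(\c.b))) ((\f.(\g.(\h.(f (g h))))) (\b.(\c.b)))) u) (\a.a))
  Redex: ((\f.(\g.(\h.(f (g h))))) (\b.(\c.b)))
Total redexes: 1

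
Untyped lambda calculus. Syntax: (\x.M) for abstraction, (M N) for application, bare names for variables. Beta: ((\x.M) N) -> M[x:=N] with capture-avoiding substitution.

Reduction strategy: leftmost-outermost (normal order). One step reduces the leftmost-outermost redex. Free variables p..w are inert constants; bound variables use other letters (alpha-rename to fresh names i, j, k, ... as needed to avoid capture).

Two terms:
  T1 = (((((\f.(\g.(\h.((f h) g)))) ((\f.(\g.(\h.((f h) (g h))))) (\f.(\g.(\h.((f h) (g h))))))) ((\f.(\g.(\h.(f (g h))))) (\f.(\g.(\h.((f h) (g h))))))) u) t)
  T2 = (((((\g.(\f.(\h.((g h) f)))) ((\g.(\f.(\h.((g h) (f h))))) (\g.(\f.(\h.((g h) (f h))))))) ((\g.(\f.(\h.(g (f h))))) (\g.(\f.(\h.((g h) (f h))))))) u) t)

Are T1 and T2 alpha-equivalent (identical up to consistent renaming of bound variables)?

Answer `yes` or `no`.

Answer: yes

Derivation:
Term 1: (((((\f.(\g.(\h.((f h) g)))) ((\f.(\g.(\h.((f h) (g h))))) (\f.(\g.(\h.((f h) (g h))))))) ((\f.(\g.(\h.(f (g h))))) (\f.(\g.(\h.((f h) (g h))))))) u) t)
Term 2: (((((\g.(\f.(\h.((g h) f)))) ((\g.(\f.(\h.((g h) (f h))))) (\g.(\f.(\h.((g h) (f h))))))) ((\g.(\f.(\h.(g (f h))))) (\g.(\f.(\h.((g h) (f h))))))) u) t)
Alpha-equivalence: compare structure up to binder renaming.
Result: True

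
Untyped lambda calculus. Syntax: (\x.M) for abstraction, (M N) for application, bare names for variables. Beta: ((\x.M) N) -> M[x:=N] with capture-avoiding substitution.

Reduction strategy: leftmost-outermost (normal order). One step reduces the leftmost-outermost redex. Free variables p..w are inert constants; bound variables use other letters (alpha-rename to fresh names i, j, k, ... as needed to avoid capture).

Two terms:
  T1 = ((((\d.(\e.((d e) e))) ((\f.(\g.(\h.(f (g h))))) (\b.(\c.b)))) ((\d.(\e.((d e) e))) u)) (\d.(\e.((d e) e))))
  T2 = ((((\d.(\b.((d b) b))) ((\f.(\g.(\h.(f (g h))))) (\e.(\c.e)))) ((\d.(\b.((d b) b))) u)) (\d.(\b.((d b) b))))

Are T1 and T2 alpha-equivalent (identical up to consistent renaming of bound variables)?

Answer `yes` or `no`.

Answer: yes

Derivation:
Term 1: ((((\d.(\e.((d e) e))) ((\f.(\g.(\h.(f (g h))))) (\b.(\c.b)))) ((\d.(\e.((d e) e))) u)) (\d.(\e.((d e) e))))
Term 2: ((((\d.(\b.((d b) b))) ((\f.(\g.(\h.(f (g h))))) (\e.(\c.e)))) ((\d.(\b.((d b) b))) u)) (\d.(\b.((d b) b))))
Alpha-equivalence: compare structure up to binder renaming.
Result: True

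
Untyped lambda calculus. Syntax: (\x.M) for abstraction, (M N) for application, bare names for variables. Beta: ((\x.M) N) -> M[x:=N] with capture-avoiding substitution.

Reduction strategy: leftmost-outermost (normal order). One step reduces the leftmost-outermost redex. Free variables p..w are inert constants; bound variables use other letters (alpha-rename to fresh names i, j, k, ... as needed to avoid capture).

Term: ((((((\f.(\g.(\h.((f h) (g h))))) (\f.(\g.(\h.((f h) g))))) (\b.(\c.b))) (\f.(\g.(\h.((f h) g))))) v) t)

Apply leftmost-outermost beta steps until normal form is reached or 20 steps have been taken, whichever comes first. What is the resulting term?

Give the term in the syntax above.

Answer: ((v t) (\c.(\f.(\g.(\h.((f h) g))))))

Derivation:
Step 0: ((((((\f.(\g.(\h.((f h) (g h))))) (\f.(\g.(\h.((f h) g))))) (\b.(\c.b))) (\f.(\g.(\h.((f h) g))))) v) t)
Step 1: (((((\g.(\h.(((\f.(\g.(\h.((f h) g)))) h) (g h)))) (\b.(\c.b))) (\f.(\g.(\h.((f h) g))))) v) t)
Step 2: ((((\h.(((\f.(\g.(\h.((f h) g)))) h) ((\b.(\c.b)) h))) (\f.(\g.(\h.((f h) g))))) v) t)
Step 3: (((((\f.(\g.(\h.((f h) g)))) (\f.(\g.(\h.((f h) g))))) ((\b.(\c.b)) (\f.(\g.(\h.((f h) g)))))) v) t)
Step 4: ((((\g.(\h.(((\f.(\g.(\h.((f h) g)))) h) g))) ((\b.(\c.b)) (\f.(\g.(\h.((f h) g)))))) v) t)
Step 5: (((\h.(((\f.(\g.(\h.((f h) g)))) h) ((\b.(\c.b)) (\f.(\g.(\h.((f h) g))))))) v) t)
Step 6: ((((\f.(\g.(\h.((f h) g)))) v) ((\b.(\c.b)) (\f.(\g.(\h.((f h) g)))))) t)
Step 7: (((\g.(\h.((v h) g))) ((\b.(\c.b)) (\f.(\g.(\h.((f h) g)))))) t)
Step 8: ((\h.((v h) ((\b.(\c.b)) (\f.(\g.(\h.((f h) g))))))) t)
Step 9: ((v t) ((\b.(\c.b)) (\f.(\g.(\h.((f h) g))))))
Step 10: ((v t) (\c.(\f.(\g.(\h.((f h) g))))))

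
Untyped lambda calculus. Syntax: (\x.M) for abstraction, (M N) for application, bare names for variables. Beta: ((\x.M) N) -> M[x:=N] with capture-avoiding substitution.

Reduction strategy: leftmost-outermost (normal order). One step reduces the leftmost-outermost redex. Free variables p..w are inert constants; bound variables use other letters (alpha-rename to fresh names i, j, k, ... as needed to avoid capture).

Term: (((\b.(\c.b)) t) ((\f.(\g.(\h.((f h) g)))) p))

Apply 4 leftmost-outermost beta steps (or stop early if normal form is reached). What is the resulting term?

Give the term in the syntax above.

Step 0: (((\b.(\c.b)) t) ((\f.(\g.(\h.((f h) g)))) p))
Step 1: ((\c.t) ((\f.(\g.(\h.((f h) g)))) p))
Step 2: t
Step 3: (normal form reached)

Answer: t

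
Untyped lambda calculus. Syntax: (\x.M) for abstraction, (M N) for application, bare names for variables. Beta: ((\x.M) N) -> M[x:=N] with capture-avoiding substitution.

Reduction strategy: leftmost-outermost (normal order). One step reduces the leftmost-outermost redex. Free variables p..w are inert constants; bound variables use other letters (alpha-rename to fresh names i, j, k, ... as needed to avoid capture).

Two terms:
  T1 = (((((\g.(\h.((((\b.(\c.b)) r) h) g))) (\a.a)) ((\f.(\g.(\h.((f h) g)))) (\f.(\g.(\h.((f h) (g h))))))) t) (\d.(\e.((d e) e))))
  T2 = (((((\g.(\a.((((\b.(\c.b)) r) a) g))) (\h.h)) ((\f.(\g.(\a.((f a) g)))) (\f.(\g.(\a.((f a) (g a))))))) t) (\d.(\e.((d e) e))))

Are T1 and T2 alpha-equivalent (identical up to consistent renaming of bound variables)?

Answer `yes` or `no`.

Answer: yes

Derivation:
Term 1: (((((\g.(\h.((((\b.(\c.b)) r) h) g))) (\a.a)) ((\f.(\g.(\h.((f h) g)))) (\f.(\g.(\h.((f h) (g h))))))) t) (\d.(\e.((d e) e))))
Term 2: (((((\g.(\a.((((\b.(\c.b)) r) a) g))) (\h.h)) ((\f.(\g.(\a.((f a) g)))) (\f.(\g.(\a.((f a) (g a))))))) t) (\d.(\e.((d e) e))))
Alpha-equivalence: compare structure up to binder renaming.
Result: True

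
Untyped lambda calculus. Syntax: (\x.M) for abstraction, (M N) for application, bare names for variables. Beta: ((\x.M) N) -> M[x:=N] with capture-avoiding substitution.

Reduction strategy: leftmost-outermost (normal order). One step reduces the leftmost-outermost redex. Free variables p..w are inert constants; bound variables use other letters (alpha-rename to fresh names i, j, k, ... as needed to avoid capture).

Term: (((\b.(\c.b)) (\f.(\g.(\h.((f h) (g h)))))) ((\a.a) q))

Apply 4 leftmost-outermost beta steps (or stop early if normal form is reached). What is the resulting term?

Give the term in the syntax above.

Answer: (\f.(\g.(\h.((f h) (g h)))))

Derivation:
Step 0: (((\b.(\c.b)) (\f.(\g.(\h.((f h) (g h)))))) ((\a.a) q))
Step 1: ((\c.(\f.(\g.(\h.((f h) (g h)))))) ((\a.a) q))
Step 2: (\f.(\g.(\h.((f h) (g h)))))
Step 3: (normal form reached)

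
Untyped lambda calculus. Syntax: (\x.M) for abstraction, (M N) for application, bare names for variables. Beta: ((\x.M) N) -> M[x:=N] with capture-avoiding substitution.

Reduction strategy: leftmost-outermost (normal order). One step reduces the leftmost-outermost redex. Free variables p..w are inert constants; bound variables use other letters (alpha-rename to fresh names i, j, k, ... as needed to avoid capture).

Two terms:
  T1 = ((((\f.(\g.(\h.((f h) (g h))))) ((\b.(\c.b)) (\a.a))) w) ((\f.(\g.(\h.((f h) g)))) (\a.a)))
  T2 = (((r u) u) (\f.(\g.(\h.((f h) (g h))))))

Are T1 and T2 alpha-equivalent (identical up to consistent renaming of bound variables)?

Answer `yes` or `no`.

Term 1: ((((\f.(\g.(\h.((f h) (g h))))) ((\b.(\c.b)) (\a.a))) w) ((\f.(\g.(\h.((f h) g)))) (\a.a)))
Term 2: (((r u) u) (\f.(\g.(\h.((f h) (g h))))))
Alpha-equivalence: compare structure up to binder renaming.
Result: False

Answer: no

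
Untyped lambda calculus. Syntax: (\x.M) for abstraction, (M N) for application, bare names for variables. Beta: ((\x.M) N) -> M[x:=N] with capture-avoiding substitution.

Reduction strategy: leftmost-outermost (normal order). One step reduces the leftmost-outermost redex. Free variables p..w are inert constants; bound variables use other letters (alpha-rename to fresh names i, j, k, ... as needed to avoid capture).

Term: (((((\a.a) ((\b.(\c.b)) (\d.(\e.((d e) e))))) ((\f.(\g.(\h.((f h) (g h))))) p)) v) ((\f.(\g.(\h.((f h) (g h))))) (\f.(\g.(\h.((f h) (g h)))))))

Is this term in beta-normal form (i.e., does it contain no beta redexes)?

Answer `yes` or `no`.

Term: (((((\a.a) ((\b.(\c.b)) (\d.(\e.((d e) e))))) ((\f.(\g.(\h.((f h) (g h))))) p)) v) ((\f.(\g.(\h.((f h) (g h))))) (\f.(\g.(\h.((f h) (g h)))))))
Found 4 beta redex(es).

Answer: no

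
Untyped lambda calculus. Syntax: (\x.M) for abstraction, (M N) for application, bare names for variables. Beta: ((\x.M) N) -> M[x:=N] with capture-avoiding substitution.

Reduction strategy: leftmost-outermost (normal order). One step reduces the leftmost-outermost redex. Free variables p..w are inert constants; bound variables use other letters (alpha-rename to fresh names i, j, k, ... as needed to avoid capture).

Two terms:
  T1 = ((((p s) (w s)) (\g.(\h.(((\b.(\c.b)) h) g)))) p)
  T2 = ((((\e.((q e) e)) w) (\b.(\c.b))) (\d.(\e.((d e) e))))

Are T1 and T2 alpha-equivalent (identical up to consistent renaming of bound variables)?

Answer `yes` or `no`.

Term 1: ((((p s) (w s)) (\g.(\h.(((\b.(\c.b)) h) g)))) p)
Term 2: ((((\e.((q e) e)) w) (\b.(\c.b))) (\d.(\e.((d e) e))))
Alpha-equivalence: compare structure up to binder renaming.
Result: False

Answer: no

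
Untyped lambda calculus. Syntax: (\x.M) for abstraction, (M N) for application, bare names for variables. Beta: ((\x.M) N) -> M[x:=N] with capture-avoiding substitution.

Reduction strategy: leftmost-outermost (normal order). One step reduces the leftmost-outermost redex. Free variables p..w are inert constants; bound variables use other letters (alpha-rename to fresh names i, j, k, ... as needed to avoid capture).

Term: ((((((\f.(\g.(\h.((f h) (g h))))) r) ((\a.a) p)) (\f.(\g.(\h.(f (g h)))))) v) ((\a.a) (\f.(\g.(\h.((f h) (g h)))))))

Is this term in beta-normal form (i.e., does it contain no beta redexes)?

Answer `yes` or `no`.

Term: ((((((\f.(\g.(\h.((f h) (g h))))) r) ((\a.a) p)) (\f.(\g.(\h.(f (g h)))))) v) ((\a.a) (\f.(\g.(\h.((f h) (g h)))))))
Found 3 beta redex(es).

Answer: no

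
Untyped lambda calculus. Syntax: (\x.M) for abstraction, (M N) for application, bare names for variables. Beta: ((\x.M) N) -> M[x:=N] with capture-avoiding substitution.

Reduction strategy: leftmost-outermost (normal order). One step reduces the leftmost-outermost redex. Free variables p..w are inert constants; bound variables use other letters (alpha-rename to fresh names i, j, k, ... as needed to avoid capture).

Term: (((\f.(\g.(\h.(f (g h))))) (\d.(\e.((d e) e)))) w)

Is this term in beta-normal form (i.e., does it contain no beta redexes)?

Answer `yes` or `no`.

Term: (((\f.(\g.(\h.(f (g h))))) (\d.(\e.((d e) e)))) w)
Found 1 beta redex(es).

Answer: no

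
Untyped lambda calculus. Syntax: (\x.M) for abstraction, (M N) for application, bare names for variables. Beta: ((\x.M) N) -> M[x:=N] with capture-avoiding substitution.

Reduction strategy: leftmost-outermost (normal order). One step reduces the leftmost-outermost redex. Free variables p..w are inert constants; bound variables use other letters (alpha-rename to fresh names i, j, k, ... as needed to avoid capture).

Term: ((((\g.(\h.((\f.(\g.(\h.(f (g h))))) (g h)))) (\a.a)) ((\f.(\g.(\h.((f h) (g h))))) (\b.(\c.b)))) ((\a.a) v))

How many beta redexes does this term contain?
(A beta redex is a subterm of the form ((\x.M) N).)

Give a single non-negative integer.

Term: ((((\g.(\h.((\f.(\g.(\h.(f (g h))))) (g h)))) (\a.a)) ((\f.(\g.(\h.((f h) (g h))))) (\b.(\c.b)))) ((\a.a) v))
  Redex: ((\g.(\h.((\f.(\g.(\h.(f (g h))))) (g h)))) (\a.a))
  Redex: ((\f.(\g.(\h.(f (g h))))) (g h))
  Redex: ((\f.(\g.(\h.((f h) (g h))))) (\b.(\c.b)))
  Redex: ((\a.a) v)
Total redexes: 4

Answer: 4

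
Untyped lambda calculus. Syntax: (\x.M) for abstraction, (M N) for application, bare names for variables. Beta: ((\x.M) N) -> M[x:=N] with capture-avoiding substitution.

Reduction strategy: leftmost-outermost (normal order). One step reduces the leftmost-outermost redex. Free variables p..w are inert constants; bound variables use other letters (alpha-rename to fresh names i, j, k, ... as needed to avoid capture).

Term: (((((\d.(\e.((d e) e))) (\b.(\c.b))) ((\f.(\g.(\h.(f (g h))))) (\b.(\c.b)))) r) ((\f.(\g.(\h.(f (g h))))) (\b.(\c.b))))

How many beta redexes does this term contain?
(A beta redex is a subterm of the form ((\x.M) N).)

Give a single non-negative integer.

Term: (((((\d.(\e.((d e) e))) (\b.(\c.b))) ((\f.(\g.(\h.(f (g h))))) (\b.(\c.b)))) r) ((\f.(\g.(\h.(f (g h))))) (\b.(\c.b))))
  Redex: ((\d.(\e.((d e) e))) (\b.(\c.b)))
  Redex: ((\f.(\g.(\h.(f (g h))))) (\b.(\c.b)))
  Redex: ((\f.(\g.(\h.(f (g h))))) (\b.(\c.b)))
Total redexes: 3

Answer: 3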